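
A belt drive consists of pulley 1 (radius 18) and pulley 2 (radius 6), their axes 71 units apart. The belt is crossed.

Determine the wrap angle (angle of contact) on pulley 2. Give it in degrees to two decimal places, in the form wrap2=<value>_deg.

wrap2=219.51_deg

crossed belt: β = asin((r1+r2)/C) = asin(24/71) = 19.7568°
wrap1 = wrap2 = π + 2β = 219.5136°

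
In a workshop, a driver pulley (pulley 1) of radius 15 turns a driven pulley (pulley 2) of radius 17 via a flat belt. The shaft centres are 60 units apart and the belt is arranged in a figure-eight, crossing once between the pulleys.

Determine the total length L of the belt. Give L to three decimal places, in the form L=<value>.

crossed belt: β = asin((r1+r2)/C) = asin(32/60) = 32.2310°
wrap1 = wrap2 = π + 2β = 244.4619°
tangent length = C·cosβ = 50.7543
L = (r1+r2)·wrap + 2·C·cosβ = 32·4.2667 + 2·50.7543 = 238.0419

L=238.042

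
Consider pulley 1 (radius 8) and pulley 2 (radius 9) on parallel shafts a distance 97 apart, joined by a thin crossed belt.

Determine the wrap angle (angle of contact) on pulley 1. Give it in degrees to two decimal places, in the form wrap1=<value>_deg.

wrap1=200.19_deg

crossed belt: β = asin((r1+r2)/C) = asin(17/97) = 10.0937°
wrap1 = wrap2 = π + 2β = 200.1873°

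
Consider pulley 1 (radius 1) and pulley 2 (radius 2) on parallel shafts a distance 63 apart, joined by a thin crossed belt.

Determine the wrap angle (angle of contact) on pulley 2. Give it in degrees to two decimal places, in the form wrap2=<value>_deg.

wrap2=185.46_deg

crossed belt: β = asin((r1+r2)/C) = asin(3/63) = 2.7294°
wrap1 = wrap2 = π + 2β = 185.4588°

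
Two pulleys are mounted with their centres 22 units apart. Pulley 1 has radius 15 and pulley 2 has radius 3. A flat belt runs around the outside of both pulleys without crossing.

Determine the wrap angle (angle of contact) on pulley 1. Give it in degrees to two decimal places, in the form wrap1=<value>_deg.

open belt: β = asin((r2−r1)/C) = asin(-12/22) = -33.0557°
wrap1 = π − 2β = 246.1115°
wrap2 = π + 2β = 113.8885°

wrap1=246.11_deg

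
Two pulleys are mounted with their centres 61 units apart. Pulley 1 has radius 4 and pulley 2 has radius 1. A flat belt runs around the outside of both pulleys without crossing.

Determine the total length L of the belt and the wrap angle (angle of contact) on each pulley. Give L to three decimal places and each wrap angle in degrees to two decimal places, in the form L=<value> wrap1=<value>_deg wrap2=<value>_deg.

open belt: β = asin((r2−r1)/C) = asin(-3/61) = -2.8190°
wrap1 = π − 2β = 185.6379°
wrap2 = π + 2β = 174.3621°
tangent length = C·cosβ = 60.9262
L = r1·wrap1 + r2·wrap2 + 2·C·cosβ = 4·3.2400 + 1·3.0432 + 2·60.9262 = 137.8555

L=137.856 wrap1=185.64_deg wrap2=174.36_deg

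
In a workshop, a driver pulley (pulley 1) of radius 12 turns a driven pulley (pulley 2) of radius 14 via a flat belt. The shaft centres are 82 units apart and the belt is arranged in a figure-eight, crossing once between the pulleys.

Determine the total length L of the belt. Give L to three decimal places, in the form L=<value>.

L=253.997

crossed belt: β = asin((r1+r2)/C) = asin(26/82) = 18.4860°
wrap1 = wrap2 = π + 2β = 216.9720°
tangent length = C·cosβ = 77.7689
L = (r1+r2)·wrap + 2·C·cosβ = 26·3.7869 + 2·77.7689 = 253.9966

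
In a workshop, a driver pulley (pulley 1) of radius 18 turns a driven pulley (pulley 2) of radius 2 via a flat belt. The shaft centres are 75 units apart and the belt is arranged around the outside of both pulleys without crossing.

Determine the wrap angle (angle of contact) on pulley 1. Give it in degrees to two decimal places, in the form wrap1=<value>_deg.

open belt: β = asin((r2−r1)/C) = asin(-16/75) = -12.3178°
wrap1 = π − 2β = 204.6355°
wrap2 = π + 2β = 155.3645°

wrap1=204.64_deg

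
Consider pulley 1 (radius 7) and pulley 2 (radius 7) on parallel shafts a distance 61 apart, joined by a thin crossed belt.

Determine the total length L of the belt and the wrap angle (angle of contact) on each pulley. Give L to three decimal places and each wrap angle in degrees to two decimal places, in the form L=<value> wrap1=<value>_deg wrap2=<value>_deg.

L=169.210 wrap1=206.54_deg wrap2=206.54_deg

crossed belt: β = asin((r1+r2)/C) = asin(14/61) = 13.2681°
wrap1 = wrap2 = π + 2β = 206.5362°
tangent length = C·cosβ = 59.3717
L = (r1+r2)·wrap + 2·C·cosβ = 14·3.6047 + 2·59.3717 = 169.2097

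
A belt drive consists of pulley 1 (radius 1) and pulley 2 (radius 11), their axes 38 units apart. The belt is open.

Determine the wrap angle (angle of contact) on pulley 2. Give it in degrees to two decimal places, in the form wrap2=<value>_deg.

wrap2=210.52_deg

open belt: β = asin((r2−r1)/C) = asin(10/38) = 15.2575°
wrap1 = π − 2β = 149.4850°
wrap2 = π + 2β = 210.5150°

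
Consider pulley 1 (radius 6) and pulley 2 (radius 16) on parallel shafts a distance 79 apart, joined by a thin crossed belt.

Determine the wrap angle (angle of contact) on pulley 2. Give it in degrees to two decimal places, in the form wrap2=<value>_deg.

crossed belt: β = asin((r1+r2)/C) = asin(22/79) = 16.1696°
wrap1 = wrap2 = π + 2β = 212.3391°

wrap2=212.34_deg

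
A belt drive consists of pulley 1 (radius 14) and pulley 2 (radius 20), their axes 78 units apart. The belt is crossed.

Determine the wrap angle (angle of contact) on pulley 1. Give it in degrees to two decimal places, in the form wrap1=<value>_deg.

wrap1=231.68_deg

crossed belt: β = asin((r1+r2)/C) = asin(34/78) = 25.8424°
wrap1 = wrap2 = π + 2β = 231.6848°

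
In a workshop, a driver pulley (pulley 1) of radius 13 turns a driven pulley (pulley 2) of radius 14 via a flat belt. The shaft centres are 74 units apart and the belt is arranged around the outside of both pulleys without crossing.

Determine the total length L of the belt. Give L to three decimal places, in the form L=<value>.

open belt: β = asin((r2−r1)/C) = asin(1/74) = 0.7743°
wrap1 = π − 2β = 178.4514°
wrap2 = π + 2β = 181.5486°
tangent length = C·cosβ = 73.9932
L = r1·wrap1 + r2·wrap2 + 2·C·cosβ = 13·3.1146 + 14·3.1686 + 2·73.9932 = 232.8365

L=232.837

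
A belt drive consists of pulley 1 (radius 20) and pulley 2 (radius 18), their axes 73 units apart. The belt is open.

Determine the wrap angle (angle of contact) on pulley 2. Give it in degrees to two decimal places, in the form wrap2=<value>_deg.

wrap2=176.86_deg

open belt: β = asin((r2−r1)/C) = asin(-2/73) = -1.5699°
wrap1 = π − 2β = 183.1399°
wrap2 = π + 2β = 176.8601°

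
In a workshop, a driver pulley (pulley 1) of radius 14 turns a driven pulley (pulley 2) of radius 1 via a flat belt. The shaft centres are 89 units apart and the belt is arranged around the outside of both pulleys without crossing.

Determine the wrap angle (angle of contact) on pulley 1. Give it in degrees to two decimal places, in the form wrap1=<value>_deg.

open belt: β = asin((r2−r1)/C) = asin(-13/89) = -8.3991°
wrap1 = π − 2β = 196.7982°
wrap2 = π + 2β = 163.2018°

wrap1=196.80_deg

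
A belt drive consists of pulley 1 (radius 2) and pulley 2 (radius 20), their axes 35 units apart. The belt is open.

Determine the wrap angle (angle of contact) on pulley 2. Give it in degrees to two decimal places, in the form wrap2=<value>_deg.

wrap2=241.90_deg

open belt: β = asin((r2−r1)/C) = asin(18/35) = 30.9497°
wrap1 = π − 2β = 118.1006°
wrap2 = π + 2β = 241.8994°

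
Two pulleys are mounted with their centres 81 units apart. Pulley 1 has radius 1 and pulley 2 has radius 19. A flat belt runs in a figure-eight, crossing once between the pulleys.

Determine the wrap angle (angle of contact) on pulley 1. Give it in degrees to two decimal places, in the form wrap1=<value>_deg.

crossed belt: β = asin((r1+r2)/C) = asin(20/81) = 14.2949°
wrap1 = wrap2 = π + 2β = 208.5899°

wrap1=208.59_deg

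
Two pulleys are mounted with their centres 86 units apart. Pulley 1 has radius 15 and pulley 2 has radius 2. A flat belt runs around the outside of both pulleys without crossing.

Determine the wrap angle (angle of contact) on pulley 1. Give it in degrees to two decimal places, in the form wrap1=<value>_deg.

open belt: β = asin((r2−r1)/C) = asin(-13/86) = -8.6943°
wrap1 = π − 2β = 197.3886°
wrap2 = π + 2β = 162.6114°

wrap1=197.39_deg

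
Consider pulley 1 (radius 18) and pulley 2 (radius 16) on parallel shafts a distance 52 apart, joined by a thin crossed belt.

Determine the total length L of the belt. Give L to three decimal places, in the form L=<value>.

L=233.964

crossed belt: β = asin((r1+r2)/C) = asin(34/52) = 40.8322°
wrap1 = wrap2 = π + 2β = 261.6644°
tangent length = C·cosβ = 39.3446
L = (r1+r2)·wrap + 2·C·cosβ = 34·4.5669 + 2·39.3446 = 233.9641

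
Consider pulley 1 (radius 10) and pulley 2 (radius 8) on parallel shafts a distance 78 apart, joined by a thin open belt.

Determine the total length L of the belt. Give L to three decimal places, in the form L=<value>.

open belt: β = asin((r2−r1)/C) = asin(-2/78) = -1.4693°
wrap1 = π − 2β = 182.9386°
wrap2 = π + 2β = 177.0614°
tangent length = C·cosβ = 77.9744
L = r1·wrap1 + r2·wrap2 + 2·C·cosβ = 10·3.1929 + 8·3.0903 + 2·77.9744 = 212.6000

L=212.600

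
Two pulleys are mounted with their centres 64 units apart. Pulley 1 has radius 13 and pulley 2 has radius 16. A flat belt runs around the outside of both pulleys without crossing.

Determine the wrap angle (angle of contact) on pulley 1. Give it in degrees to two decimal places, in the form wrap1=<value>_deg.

open belt: β = asin((r2−r1)/C) = asin(3/64) = 2.6867°
wrap1 = π − 2β = 174.6266°
wrap2 = π + 2β = 185.3734°

wrap1=174.63_deg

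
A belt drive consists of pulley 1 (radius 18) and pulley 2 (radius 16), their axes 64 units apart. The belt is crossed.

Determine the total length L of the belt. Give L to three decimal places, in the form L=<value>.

L=253.343

crossed belt: β = asin((r1+r2)/C) = asin(34/64) = 32.0900°
wrap1 = wrap2 = π + 2β = 244.1799°
tangent length = C·cosβ = 54.2218
L = (r1+r2)·wrap + 2·C·cosβ = 34·4.2617 + 2·54.2218 = 253.3428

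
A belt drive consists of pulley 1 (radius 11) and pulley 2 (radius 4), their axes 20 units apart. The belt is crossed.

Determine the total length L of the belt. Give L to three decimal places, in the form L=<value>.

L=99.023

crossed belt: β = asin((r1+r2)/C) = asin(15/20) = 48.5904°
wrap1 = wrap2 = π + 2β = 277.1808°
tangent length = C·cosβ = 13.2288
L = (r1+r2)·wrap + 2·C·cosβ = 15·4.8377 + 2·13.2288 = 99.0233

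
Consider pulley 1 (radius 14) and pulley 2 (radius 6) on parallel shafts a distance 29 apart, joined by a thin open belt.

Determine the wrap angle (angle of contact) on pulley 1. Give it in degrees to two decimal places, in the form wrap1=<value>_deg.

wrap1=212.03_deg

open belt: β = asin((r2−r1)/C) = asin(-8/29) = -16.0134°
wrap1 = π − 2β = 212.0268°
wrap2 = π + 2β = 147.9732°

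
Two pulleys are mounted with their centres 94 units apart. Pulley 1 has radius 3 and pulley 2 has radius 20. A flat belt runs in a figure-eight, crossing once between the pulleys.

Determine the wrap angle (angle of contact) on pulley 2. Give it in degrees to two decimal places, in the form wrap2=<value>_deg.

wrap2=208.33_deg

crossed belt: β = asin((r1+r2)/C) = asin(23/94) = 14.1630°
wrap1 = wrap2 = π + 2β = 208.3259°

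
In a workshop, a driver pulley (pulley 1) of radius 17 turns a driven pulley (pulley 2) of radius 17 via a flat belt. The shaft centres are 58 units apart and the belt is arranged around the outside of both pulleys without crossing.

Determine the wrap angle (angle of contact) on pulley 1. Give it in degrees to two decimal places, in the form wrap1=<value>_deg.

open belt: β = asin((r2−r1)/C) = asin(0/58) = 0.0000°
wrap1 = π − 2β = 180.0000°
wrap2 = π + 2β = 180.0000°

wrap1=180.00_deg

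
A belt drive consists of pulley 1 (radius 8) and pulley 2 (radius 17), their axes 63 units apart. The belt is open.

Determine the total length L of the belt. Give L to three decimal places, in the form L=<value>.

open belt: β = asin((r2−r1)/C) = asin(9/63) = 8.2132°
wrap1 = π − 2β = 163.5736°
wrap2 = π + 2β = 196.4264°
tangent length = C·cosβ = 62.3538
L = r1·wrap1 + r2·wrap2 + 2·C·cosβ = 8·2.8549 + 17·3.4283 + 2·62.3538 = 205.8277

L=205.828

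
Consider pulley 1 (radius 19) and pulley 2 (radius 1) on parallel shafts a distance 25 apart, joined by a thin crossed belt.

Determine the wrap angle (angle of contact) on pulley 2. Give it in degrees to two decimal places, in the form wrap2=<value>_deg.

wrap2=286.26_deg

crossed belt: β = asin((r1+r2)/C) = asin(20/25) = 53.1301°
wrap1 = wrap2 = π + 2β = 286.2602°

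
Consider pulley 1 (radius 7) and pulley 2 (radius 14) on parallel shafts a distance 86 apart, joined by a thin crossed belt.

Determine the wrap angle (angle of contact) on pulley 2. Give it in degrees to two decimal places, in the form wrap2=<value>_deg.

crossed belt: β = asin((r1+r2)/C) = asin(21/86) = 14.1337°
wrap1 = wrap2 = π + 2β = 208.2675°

wrap2=208.27_deg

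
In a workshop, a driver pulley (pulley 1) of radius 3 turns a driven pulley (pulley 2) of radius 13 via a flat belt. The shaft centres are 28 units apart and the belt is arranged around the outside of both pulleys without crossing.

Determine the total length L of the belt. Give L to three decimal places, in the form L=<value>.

L=109.876

open belt: β = asin((r2−r1)/C) = asin(10/28) = 20.9248°
wrap1 = π − 2β = 138.1503°
wrap2 = π + 2β = 221.8497°
tangent length = C·cosβ = 26.1534
L = r1·wrap1 + r2·wrap2 + 2·C·cosβ = 3·2.4112 + 13·3.8720 + 2·26.1534 = 109.8764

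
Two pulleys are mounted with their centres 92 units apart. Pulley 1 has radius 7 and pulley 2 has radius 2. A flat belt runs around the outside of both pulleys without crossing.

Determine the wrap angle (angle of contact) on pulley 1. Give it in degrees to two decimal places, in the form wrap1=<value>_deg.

wrap1=186.23_deg

open belt: β = asin((r2−r1)/C) = asin(-5/92) = -3.1154°
wrap1 = π − 2β = 186.2309°
wrap2 = π + 2β = 173.7691°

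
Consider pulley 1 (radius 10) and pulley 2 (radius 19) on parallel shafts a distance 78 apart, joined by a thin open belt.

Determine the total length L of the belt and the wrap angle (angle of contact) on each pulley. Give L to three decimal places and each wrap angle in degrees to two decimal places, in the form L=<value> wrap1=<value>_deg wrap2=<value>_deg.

L=248.146 wrap1=166.75_deg wrap2=193.25_deg

open belt: β = asin((r2−r1)/C) = asin(9/78) = 6.6258°
wrap1 = π − 2β = 166.7484°
wrap2 = π + 2β = 193.2516°
tangent length = C·cosβ = 77.4790
L = r1·wrap1 + r2·wrap2 + 2·C·cosβ = 10·2.9103 + 19·3.3729 + 2·77.4790 = 248.1458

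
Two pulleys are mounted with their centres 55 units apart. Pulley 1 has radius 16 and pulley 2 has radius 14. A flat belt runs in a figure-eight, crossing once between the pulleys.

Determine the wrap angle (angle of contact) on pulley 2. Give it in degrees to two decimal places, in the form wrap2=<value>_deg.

wrap2=246.11_deg

crossed belt: β = asin((r1+r2)/C) = asin(30/55) = 33.0557°
wrap1 = wrap2 = π + 2β = 246.1115°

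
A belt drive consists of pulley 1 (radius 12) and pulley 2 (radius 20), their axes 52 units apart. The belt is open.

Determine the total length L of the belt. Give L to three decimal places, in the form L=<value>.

L=205.764

open belt: β = asin((r2−r1)/C) = asin(8/52) = 8.8499°
wrap1 = π − 2β = 162.3002°
wrap2 = π + 2β = 197.6998°
tangent length = C·cosβ = 51.3809
L = r1·wrap1 + r2·wrap2 + 2·C·cosβ = 12·2.8327 + 20·3.4505 + 2·51.3809 = 205.7642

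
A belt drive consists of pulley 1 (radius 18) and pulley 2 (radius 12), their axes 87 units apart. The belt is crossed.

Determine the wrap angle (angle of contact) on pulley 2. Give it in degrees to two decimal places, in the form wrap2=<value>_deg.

wrap2=220.34_deg

crossed belt: β = asin((r1+r2)/C) = asin(30/87) = 20.1713°
wrap1 = wrap2 = π + 2β = 220.3425°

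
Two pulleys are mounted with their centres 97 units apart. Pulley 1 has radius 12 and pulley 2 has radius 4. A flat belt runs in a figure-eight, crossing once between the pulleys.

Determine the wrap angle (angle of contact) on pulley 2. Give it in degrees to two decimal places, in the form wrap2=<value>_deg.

wrap2=198.99_deg

crossed belt: β = asin((r1+r2)/C) = asin(16/97) = 9.4942°
wrap1 = wrap2 = π + 2β = 198.9885°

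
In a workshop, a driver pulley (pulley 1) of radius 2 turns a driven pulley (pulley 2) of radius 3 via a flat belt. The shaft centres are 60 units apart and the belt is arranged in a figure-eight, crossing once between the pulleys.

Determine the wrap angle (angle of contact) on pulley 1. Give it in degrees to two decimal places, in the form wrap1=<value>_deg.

wrap1=189.56_deg

crossed belt: β = asin((r1+r2)/C) = asin(5/60) = 4.7802°
wrap1 = wrap2 = π + 2β = 189.5604°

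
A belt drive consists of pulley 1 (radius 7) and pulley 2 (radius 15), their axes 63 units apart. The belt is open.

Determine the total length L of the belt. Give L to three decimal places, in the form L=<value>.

L=196.132

open belt: β = asin((r2−r1)/C) = asin(8/63) = 7.2954°
wrap1 = π − 2β = 165.4093°
wrap2 = π + 2β = 194.5907°
tangent length = C·cosβ = 62.4900
L = r1·wrap1 + r2·wrap2 + 2·C·cosβ = 7·2.8869 + 15·3.3962 + 2·62.4900 = 196.1323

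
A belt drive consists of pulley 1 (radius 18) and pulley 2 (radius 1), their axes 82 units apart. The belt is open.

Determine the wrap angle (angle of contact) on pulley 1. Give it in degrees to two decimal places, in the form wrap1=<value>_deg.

wrap1=203.93_deg

open belt: β = asin((r2−r1)/C) = asin(-17/82) = -11.9652°
wrap1 = π − 2β = 203.9303°
wrap2 = π + 2β = 156.0697°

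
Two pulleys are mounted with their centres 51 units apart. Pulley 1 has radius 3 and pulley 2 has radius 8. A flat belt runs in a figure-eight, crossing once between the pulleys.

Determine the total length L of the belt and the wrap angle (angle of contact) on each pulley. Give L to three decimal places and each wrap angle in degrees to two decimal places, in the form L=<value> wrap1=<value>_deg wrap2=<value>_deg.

crossed belt: β = asin((r1+r2)/C) = asin(11/51) = 12.4558°
wrap1 = wrap2 = π + 2β = 204.9116°
tangent length = C·cosβ = 49.7996
L = (r1+r2)·wrap + 2·C·cosβ = 11·3.5764 + 2·49.7996 = 138.9394

L=138.939 wrap1=204.91_deg wrap2=204.91_deg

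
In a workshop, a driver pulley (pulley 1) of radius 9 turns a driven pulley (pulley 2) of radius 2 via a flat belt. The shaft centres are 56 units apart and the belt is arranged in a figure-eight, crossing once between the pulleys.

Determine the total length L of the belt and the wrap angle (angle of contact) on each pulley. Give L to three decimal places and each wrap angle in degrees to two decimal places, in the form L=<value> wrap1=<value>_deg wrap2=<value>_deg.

crossed belt: β = asin((r1+r2)/C) = asin(11/56) = 11.3282°
wrap1 = wrap2 = π + 2β = 202.6564°
tangent length = C·cosβ = 54.9090
L = (r1+r2)·wrap + 2·C·cosβ = 11·3.5370 + 2·54.9090 = 148.7253

L=148.725 wrap1=202.66_deg wrap2=202.66_deg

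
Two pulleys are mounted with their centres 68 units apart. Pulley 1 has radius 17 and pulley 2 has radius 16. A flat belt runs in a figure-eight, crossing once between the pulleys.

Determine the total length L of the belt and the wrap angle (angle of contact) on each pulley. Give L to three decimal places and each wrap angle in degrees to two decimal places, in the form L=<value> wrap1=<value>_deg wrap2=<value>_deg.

crossed belt: β = asin((r1+r2)/C) = asin(33/68) = 29.0317°
wrap1 = wrap2 = π + 2β = 238.0635°
tangent length = C·cosβ = 59.4559
L = (r1+r2)·wrap + 2·C·cosβ = 33·4.1550 + 2·59.4559 = 256.0265

L=256.026 wrap1=238.06_deg wrap2=238.06_deg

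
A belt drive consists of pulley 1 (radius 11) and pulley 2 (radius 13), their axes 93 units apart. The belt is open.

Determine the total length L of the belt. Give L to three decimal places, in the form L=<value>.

L=261.441

open belt: β = asin((r2−r1)/C) = asin(2/93) = 1.2323°
wrap1 = π − 2β = 177.5355°
wrap2 = π + 2β = 182.4645°
tangent length = C·cosβ = 92.9785
L = r1·wrap1 + r2·wrap2 + 2·C·cosβ = 11·3.0986 + 13·3.1846 + 2·92.9785 = 261.4412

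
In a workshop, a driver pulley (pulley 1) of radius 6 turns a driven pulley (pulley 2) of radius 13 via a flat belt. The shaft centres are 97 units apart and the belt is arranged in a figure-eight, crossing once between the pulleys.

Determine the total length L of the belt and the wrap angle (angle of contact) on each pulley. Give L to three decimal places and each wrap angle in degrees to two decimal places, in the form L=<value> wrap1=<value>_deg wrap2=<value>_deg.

crossed belt: β = asin((r1+r2)/C) = asin(19/97) = 11.2959°
wrap1 = wrap2 = π + 2β = 202.5918°
tangent length = C·cosβ = 95.1210
L = (r1+r2)·wrap + 2·C·cosβ = 19·3.5359 + 2·95.1210 = 257.4239

L=257.424 wrap1=202.59_deg wrap2=202.59_deg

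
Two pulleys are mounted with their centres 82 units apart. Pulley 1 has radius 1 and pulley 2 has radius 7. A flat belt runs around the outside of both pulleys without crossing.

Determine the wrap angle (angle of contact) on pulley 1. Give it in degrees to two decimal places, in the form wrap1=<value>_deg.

open belt: β = asin((r2−r1)/C) = asin(6/82) = 4.1961°
wrap1 = π − 2β = 171.6078°
wrap2 = π + 2β = 188.3922°

wrap1=171.61_deg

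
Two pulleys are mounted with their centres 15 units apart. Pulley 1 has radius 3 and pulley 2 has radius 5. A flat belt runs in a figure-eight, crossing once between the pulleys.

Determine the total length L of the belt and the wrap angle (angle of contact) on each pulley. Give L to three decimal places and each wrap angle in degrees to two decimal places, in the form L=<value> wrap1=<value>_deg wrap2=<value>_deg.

L=59.510 wrap1=244.46_deg wrap2=244.46_deg

crossed belt: β = asin((r1+r2)/C) = asin(8/15) = 32.2310°
wrap1 = wrap2 = π + 2β = 244.4619°
tangent length = C·cosβ = 12.6886
L = (r1+r2)·wrap + 2·C·cosβ = 8·4.2667 + 2·12.6886 = 59.5105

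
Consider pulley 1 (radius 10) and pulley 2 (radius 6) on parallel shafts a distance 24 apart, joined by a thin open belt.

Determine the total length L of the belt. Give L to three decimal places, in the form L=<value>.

open belt: β = asin((r2−r1)/C) = asin(-4/24) = -9.5941°
wrap1 = π − 2β = 199.1881°
wrap2 = π + 2β = 160.8119°
tangent length = C·cosβ = 23.6643
L = r1·wrap1 + r2·wrap2 + 2·C·cosβ = 10·3.4765 + 6·2.8067 + 2·23.6643 = 98.9337

L=98.934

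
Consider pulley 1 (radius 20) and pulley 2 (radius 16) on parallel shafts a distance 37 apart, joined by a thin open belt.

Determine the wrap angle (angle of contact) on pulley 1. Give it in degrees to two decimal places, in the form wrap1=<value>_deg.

wrap1=192.41_deg

open belt: β = asin((r2−r1)/C) = asin(-4/37) = -6.2063°
wrap1 = π − 2β = 192.4125°
wrap2 = π + 2β = 167.5875°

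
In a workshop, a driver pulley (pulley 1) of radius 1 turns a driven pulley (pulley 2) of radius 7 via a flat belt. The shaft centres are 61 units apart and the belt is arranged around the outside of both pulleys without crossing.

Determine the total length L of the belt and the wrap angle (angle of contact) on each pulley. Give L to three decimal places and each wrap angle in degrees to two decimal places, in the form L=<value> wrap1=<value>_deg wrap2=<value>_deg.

open belt: β = asin((r2−r1)/C) = asin(6/61) = 5.6448°
wrap1 = π − 2β = 168.7104°
wrap2 = π + 2β = 191.2896°
tangent length = C·cosβ = 60.7042
L = r1·wrap1 + r2·wrap2 + 2·C·cosβ = 1·2.9446 + 7·3.3386 + 2·60.7042 = 147.7234

L=147.723 wrap1=168.71_deg wrap2=191.29_deg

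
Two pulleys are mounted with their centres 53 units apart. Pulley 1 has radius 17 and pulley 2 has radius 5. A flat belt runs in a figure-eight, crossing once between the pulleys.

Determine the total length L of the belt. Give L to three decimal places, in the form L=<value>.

L=184.386

crossed belt: β = asin((r1+r2)/C) = asin(22/53) = 24.5253°
wrap1 = wrap2 = π + 2β = 229.0505°
tangent length = C·cosβ = 48.2183
L = (r1+r2)·wrap + 2·C·cosβ = 22·3.9977 + 2·48.2183 = 184.3856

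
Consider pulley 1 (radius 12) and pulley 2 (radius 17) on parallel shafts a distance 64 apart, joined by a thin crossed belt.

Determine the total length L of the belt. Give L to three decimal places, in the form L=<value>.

L=232.487

crossed belt: β = asin((r1+r2)/C) = asin(29/64) = 26.9444°
wrap1 = wrap2 = π + 2β = 233.8887°
tangent length = C·cosβ = 57.0526
L = (r1+r2)·wrap + 2·C·cosβ = 29·4.0821 + 2·57.0526 = 232.4869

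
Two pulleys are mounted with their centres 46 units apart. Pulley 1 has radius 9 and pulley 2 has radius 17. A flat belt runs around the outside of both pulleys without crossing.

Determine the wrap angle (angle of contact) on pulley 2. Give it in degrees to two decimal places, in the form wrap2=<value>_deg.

wrap2=200.03_deg

open belt: β = asin((r2−r1)/C) = asin(8/46) = 10.0154°
wrap1 = π − 2β = 159.9692°
wrap2 = π + 2β = 200.0308°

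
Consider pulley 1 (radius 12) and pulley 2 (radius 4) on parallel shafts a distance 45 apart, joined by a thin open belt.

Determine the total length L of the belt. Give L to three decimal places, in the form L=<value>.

open belt: β = asin((r2−r1)/C) = asin(-8/45) = -10.2403°
wrap1 = π − 2β = 200.4807°
wrap2 = π + 2β = 159.5193°
tangent length = C·cosβ = 44.2832
L = r1·wrap1 + r2·wrap2 + 2·C·cosβ = 12·3.4990 + 4·2.7841 + 2·44.2832 = 141.6915

L=141.691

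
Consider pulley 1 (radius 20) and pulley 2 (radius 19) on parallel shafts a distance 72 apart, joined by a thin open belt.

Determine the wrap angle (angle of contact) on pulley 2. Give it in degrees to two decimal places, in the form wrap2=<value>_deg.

wrap2=178.41_deg

open belt: β = asin((r2−r1)/C) = asin(-1/72) = -0.7958°
wrap1 = π − 2β = 181.5916°
wrap2 = π + 2β = 178.4084°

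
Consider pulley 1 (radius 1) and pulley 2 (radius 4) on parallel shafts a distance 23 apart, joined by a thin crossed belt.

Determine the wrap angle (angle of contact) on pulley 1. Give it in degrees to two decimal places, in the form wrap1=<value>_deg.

wrap1=205.11_deg

crossed belt: β = asin((r1+r2)/C) = asin(5/23) = 12.5559°
wrap1 = wrap2 = π + 2β = 205.1117°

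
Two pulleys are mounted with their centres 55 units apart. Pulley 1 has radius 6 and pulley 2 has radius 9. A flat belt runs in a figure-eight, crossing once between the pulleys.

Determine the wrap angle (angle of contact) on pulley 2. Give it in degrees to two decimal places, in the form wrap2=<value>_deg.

wrap2=211.65_deg

crossed belt: β = asin((r1+r2)/C) = asin(15/55) = 15.8266°
wrap1 = wrap2 = π + 2β = 211.6532°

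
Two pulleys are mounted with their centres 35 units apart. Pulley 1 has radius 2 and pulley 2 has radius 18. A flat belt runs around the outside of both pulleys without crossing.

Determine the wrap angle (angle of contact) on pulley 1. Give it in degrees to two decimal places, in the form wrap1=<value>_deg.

open belt: β = asin((r2−r1)/C) = asin(16/35) = 27.2029°
wrap1 = π − 2β = 125.5942°
wrap2 = π + 2β = 234.4058°

wrap1=125.59_deg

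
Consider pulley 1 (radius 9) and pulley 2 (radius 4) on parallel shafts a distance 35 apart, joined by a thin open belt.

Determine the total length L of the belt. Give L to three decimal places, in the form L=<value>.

open belt: β = asin((r2−r1)/C) = asin(-5/35) = -8.2132°
wrap1 = π − 2β = 196.4264°
wrap2 = π + 2β = 163.5736°
tangent length = C·cosβ = 34.6410
L = r1·wrap1 + r2·wrap2 + 2·C·cosβ = 9·3.4283 + 4·2.8549 + 2·34.6410 = 111.5562

L=111.556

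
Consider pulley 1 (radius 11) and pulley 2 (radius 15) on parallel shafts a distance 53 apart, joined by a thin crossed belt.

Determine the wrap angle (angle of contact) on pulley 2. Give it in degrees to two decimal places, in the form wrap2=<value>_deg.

wrap2=238.76_deg

crossed belt: β = asin((r1+r2)/C) = asin(26/53) = 29.3778°
wrap1 = wrap2 = π + 2β = 238.7556°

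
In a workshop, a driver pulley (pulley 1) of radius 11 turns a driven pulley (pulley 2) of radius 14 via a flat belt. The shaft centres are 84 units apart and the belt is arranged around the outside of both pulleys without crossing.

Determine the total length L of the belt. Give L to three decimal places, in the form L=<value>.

L=246.647

open belt: β = asin((r2−r1)/C) = asin(3/84) = 2.0467°
wrap1 = π − 2β = 175.9066°
wrap2 = π + 2β = 184.0934°
tangent length = C·cosβ = 83.9464
L = r1·wrap1 + r2·wrap2 + 2·C·cosβ = 11·3.0701 + 14·3.2130 + 2·83.9464 = 246.6470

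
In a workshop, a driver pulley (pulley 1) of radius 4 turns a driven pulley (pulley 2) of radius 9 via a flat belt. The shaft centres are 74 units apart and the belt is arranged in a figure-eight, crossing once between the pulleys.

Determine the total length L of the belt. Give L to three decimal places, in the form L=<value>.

L=191.130

crossed belt: β = asin((r1+r2)/C) = asin(13/74) = 10.1180°
wrap1 = wrap2 = π + 2β = 200.2360°
tangent length = C·cosβ = 72.8492
L = (r1+r2)·wrap + 2·C·cosβ = 13·3.4948 + 2·72.8492 = 191.1304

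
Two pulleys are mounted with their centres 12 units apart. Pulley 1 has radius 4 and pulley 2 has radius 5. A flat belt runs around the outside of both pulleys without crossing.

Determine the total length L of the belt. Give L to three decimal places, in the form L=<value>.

open belt: β = asin((r2−r1)/C) = asin(1/12) = 4.7802°
wrap1 = π − 2β = 170.4396°
wrap2 = π + 2β = 189.5604°
tangent length = C·cosβ = 11.9583
L = r1·wrap1 + r2·wrap2 + 2·C·cosβ = 4·2.9747 + 5·3.3085 + 2·11.9583 = 52.3577

L=52.358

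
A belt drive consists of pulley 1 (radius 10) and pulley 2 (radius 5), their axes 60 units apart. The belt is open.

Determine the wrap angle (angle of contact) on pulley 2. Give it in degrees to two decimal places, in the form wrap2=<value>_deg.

wrap2=170.44_deg

open belt: β = asin((r2−r1)/C) = asin(-5/60) = -4.7802°
wrap1 = π − 2β = 189.5604°
wrap2 = π + 2β = 170.4396°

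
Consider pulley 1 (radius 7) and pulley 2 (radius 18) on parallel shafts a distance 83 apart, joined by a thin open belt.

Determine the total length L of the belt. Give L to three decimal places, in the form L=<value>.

open belt: β = asin((r2−r1)/C) = asin(11/83) = 7.6158°
wrap1 = π − 2β = 164.7684°
wrap2 = π + 2β = 195.2316°
tangent length = C·cosβ = 82.2679
L = r1·wrap1 + r2·wrap2 + 2·C·cosβ = 7·2.8758 + 18·3.4074 + 2·82.2679 = 245.9998

L=246.000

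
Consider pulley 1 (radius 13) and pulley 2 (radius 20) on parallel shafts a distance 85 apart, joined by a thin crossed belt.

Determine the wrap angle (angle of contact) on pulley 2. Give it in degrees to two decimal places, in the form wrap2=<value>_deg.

wrap2=225.69_deg

crossed belt: β = asin((r1+r2)/C) = asin(33/85) = 22.8447°
wrap1 = wrap2 = π + 2β = 225.6895°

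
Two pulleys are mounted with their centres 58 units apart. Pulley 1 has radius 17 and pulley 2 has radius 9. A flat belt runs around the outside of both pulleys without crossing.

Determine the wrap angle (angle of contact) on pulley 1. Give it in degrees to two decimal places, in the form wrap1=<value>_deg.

open belt: β = asin((r2−r1)/C) = asin(-8/58) = -7.9281°
wrap1 = π − 2β = 195.8563°
wrap2 = π + 2β = 164.1437°

wrap1=195.86_deg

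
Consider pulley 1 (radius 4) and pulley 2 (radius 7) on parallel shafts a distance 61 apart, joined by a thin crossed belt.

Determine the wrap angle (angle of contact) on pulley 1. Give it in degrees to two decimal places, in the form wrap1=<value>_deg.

crossed belt: β = asin((r1+r2)/C) = asin(11/61) = 10.3889°
wrap1 = wrap2 = π + 2β = 200.7777°

wrap1=200.78_deg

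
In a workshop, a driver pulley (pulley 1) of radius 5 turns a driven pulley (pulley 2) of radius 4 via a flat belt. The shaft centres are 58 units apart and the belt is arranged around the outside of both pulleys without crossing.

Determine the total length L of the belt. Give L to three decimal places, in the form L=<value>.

open belt: β = asin((r2−r1)/C) = asin(-1/58) = -0.9879°
wrap1 = π − 2β = 181.9758°
wrap2 = π + 2β = 178.0242°
tangent length = C·cosβ = 57.9914
L = r1·wrap1 + r2·wrap2 + 2·C·cosβ = 5·3.1761 + 4·3.1071 + 2·57.9914 = 144.2916

L=144.292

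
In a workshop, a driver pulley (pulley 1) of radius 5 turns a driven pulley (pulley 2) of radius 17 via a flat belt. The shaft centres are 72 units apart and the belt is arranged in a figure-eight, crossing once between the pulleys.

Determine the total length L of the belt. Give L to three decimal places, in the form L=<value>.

L=219.891

crossed belt: β = asin((r1+r2)/C) = asin(22/72) = 17.7916°
wrap1 = wrap2 = π + 2β = 215.5832°
tangent length = C·cosβ = 68.5565
L = (r1+r2)·wrap + 2·C·cosβ = 22·3.7626 + 2·68.5565 = 219.8911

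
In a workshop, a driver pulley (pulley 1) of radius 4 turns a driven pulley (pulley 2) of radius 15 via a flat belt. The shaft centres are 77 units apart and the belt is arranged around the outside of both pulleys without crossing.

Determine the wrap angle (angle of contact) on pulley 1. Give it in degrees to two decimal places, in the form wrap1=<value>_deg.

wrap1=163.57_deg

open belt: β = asin((r2−r1)/C) = asin(11/77) = 8.2132°
wrap1 = π − 2β = 163.5736°
wrap2 = π + 2β = 196.4264°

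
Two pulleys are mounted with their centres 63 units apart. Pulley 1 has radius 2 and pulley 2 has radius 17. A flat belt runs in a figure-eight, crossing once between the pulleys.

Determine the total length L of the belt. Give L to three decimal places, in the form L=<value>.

L=191.465

crossed belt: β = asin((r1+r2)/C) = asin(19/63) = 17.5530°
wrap1 = wrap2 = π + 2β = 215.1059°
tangent length = C·cosβ = 60.0666
L = (r1+r2)·wrap + 2·C·cosβ = 19·3.7543 + 2·60.0666 = 191.4651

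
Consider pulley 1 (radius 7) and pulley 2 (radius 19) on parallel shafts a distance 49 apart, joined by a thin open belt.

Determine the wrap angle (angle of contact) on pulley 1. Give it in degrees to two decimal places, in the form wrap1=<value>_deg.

open belt: β = asin((r2−r1)/C) = asin(12/49) = 14.1758°
wrap1 = π − 2β = 151.6484°
wrap2 = π + 2β = 208.3516°

wrap1=151.65_deg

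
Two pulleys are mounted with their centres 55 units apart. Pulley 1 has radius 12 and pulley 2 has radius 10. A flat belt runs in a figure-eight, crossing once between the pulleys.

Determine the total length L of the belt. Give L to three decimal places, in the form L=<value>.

L=188.038

crossed belt: β = asin((r1+r2)/C) = asin(22/55) = 23.5782°
wrap1 = wrap2 = π + 2β = 227.1564°
tangent length = C·cosβ = 50.4083
L = (r1+r2)·wrap + 2·C·cosβ = 22·3.9646 + 2·50.4083 = 188.0384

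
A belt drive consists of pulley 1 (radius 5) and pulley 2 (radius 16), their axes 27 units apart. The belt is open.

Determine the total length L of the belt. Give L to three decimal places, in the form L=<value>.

L=124.520

open belt: β = asin((r2−r1)/C) = asin(11/27) = 24.0421°
wrap1 = π − 2β = 131.9158°
wrap2 = π + 2β = 228.0842°
tangent length = C·cosβ = 24.6577
L = r1·wrap1 + r2·wrap2 + 2·C·cosβ = 5·2.3024 + 16·3.9808 + 2·24.6577 = 124.5203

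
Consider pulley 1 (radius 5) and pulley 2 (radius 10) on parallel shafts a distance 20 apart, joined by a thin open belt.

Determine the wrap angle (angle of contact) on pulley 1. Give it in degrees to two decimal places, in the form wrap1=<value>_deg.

open belt: β = asin((r2−r1)/C) = asin(5/20) = 14.4775°
wrap1 = π − 2β = 151.0450°
wrap2 = π + 2β = 208.9550°

wrap1=151.04_deg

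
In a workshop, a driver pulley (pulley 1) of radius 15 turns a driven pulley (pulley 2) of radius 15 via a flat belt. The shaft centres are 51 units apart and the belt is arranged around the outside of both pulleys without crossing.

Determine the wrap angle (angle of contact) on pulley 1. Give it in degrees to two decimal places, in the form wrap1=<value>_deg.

open belt: β = asin((r2−r1)/C) = asin(0/51) = 0.0000°
wrap1 = π − 2β = 180.0000°
wrap2 = π + 2β = 180.0000°

wrap1=180.00_deg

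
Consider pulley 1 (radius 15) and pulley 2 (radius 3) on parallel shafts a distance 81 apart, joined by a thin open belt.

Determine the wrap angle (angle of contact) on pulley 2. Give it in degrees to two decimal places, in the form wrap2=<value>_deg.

wrap2=162.96_deg

open belt: β = asin((r2−r1)/C) = asin(-12/81) = -8.5196°
wrap1 = π − 2β = 197.0392°
wrap2 = π + 2β = 162.9608°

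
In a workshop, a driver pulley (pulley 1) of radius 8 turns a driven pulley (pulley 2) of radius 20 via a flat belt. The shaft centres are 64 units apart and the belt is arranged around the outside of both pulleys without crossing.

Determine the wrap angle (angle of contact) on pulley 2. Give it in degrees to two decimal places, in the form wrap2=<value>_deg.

wrap2=201.61_deg

open belt: β = asin((r2−r1)/C) = asin(12/64) = 10.8069°
wrap1 = π − 2β = 158.3862°
wrap2 = π + 2β = 201.6138°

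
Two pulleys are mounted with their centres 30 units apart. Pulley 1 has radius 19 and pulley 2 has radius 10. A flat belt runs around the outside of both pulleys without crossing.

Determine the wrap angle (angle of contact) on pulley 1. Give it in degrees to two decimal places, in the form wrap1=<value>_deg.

open belt: β = asin((r2−r1)/C) = asin(-9/30) = -17.4576°
wrap1 = π − 2β = 214.9152°
wrap2 = π + 2β = 145.0848°

wrap1=214.92_deg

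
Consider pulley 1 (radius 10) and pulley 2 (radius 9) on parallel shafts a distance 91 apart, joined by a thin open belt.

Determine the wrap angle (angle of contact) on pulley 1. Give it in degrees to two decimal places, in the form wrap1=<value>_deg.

open belt: β = asin((r2−r1)/C) = asin(-1/91) = -0.6296°
wrap1 = π − 2β = 181.2593°
wrap2 = π + 2β = 178.7407°

wrap1=181.26_deg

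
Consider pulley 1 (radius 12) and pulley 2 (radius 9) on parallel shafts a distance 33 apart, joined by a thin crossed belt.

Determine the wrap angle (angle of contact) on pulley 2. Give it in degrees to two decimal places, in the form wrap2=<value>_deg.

wrap2=259.04_deg

crossed belt: β = asin((r1+r2)/C) = asin(21/33) = 39.5212°
wrap1 = wrap2 = π + 2β = 259.0424°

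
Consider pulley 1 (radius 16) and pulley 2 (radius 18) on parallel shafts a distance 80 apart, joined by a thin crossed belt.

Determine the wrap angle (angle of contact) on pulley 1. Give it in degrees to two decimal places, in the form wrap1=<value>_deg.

crossed belt: β = asin((r1+r2)/C) = asin(34/80) = 25.1507°
wrap1 = wrap2 = π + 2β = 230.3013°

wrap1=230.30_deg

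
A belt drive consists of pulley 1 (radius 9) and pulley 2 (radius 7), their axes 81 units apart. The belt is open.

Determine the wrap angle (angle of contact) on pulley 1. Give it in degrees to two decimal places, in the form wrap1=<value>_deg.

wrap1=182.83_deg

open belt: β = asin((r2−r1)/C) = asin(-2/81) = -1.4149°
wrap1 = π − 2β = 182.8297°
wrap2 = π + 2β = 177.1703°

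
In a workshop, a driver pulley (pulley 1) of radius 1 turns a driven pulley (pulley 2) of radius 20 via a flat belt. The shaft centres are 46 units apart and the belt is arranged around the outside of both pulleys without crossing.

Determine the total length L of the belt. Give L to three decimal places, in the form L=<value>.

open belt: β = asin((r2−r1)/C) = asin(19/46) = 24.3962°
wrap1 = π − 2β = 131.2077°
wrap2 = π + 2β = 228.7923°
tangent length = C·cosβ = 41.8927
L = r1·wrap1 + r2·wrap2 + 2·C·cosβ = 1·2.2900 + 20·3.9932 + 2·41.8927 = 165.9390

L=165.939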